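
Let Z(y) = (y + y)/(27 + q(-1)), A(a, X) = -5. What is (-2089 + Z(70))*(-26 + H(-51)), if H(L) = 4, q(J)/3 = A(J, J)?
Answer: 137104/3 ≈ 45701.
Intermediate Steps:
q(J) = -15 (q(J) = 3*(-5) = -15)
Z(y) = y/6 (Z(y) = (y + y)/(27 - 15) = (2*y)/12 = (2*y)*(1/12) = y/6)
(-2089 + Z(70))*(-26 + H(-51)) = (-2089 + (1/6)*70)*(-26 + 4) = (-2089 + 35/3)*(-22) = -6232/3*(-22) = 137104/3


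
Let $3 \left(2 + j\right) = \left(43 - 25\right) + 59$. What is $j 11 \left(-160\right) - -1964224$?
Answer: $\frac{5767712}{3} \approx 1.9226 \cdot 10^{6}$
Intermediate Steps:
$j = \frac{71}{3}$ ($j = -2 + \frac{\left(43 - 25\right) + 59}{3} = -2 + \frac{18 + 59}{3} = -2 + \frac{1}{3} \cdot 77 = -2 + \frac{77}{3} = \frac{71}{3} \approx 23.667$)
$j 11 \left(-160\right) - -1964224 = \frac{71}{3} \cdot 11 \left(-160\right) - -1964224 = \frac{781}{3} \left(-160\right) + 1964224 = - \frac{124960}{3} + 1964224 = \frac{5767712}{3}$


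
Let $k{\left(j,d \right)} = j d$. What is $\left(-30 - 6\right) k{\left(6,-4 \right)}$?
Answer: $864$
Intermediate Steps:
$k{\left(j,d \right)} = d j$
$\left(-30 - 6\right) k{\left(6,-4 \right)} = \left(-30 - 6\right) \left(\left(-4\right) 6\right) = \left(-36\right) \left(-24\right) = 864$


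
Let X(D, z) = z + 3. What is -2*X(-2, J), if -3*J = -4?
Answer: -26/3 ≈ -8.6667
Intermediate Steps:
J = 4/3 (J = -1/3*(-4) = 4/3 ≈ 1.3333)
X(D, z) = 3 + z
-2*X(-2, J) = -2*(3 + 4/3) = -2*13/3 = -26/3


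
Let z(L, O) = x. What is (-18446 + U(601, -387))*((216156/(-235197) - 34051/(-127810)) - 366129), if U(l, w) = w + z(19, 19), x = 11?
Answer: 11508660540001671497/1670029365 ≈ 6.8913e+9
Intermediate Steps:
z(L, O) = 11
U(l, w) = 11 + w (U(l, w) = w + 11 = 11 + w)
(-18446 + U(601, -387))*((216156/(-235197) - 34051/(-127810)) - 366129) = (-18446 + (11 - 387))*((216156/(-235197) - 34051/(-127810)) - 366129) = (-18446 - 376)*((216156*(-1/235197) - 34051*(-1/127810)) - 366129) = -18822*((-72052/78399 + 34051/127810) - 366129) = -18822*(-6539401771/10020176190 - 366129) = -18822*(-3668683627670281/10020176190) = 11508660540001671497/1670029365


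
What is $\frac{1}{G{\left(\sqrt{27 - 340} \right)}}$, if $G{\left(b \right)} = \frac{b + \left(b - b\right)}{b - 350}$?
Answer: $1 + \frac{350 i \sqrt{313}}{313} \approx 1.0 + 19.783 i$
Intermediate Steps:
$G{\left(b \right)} = \frac{b}{-350 + b}$ ($G{\left(b \right)} = \frac{b + 0}{-350 + b} = \frac{b}{-350 + b}$)
$\frac{1}{G{\left(\sqrt{27 - 340} \right)}} = \frac{1}{\sqrt{27 - 340} \frac{1}{-350 + \sqrt{27 - 340}}} = \frac{1}{\sqrt{-313} \frac{1}{-350 + \sqrt{-313}}} = \frac{1}{i \sqrt{313} \frac{1}{-350 + i \sqrt{313}}} = - \frac{i \sqrt{313} \left(-350 + i \sqrt{313}\right)}{313}$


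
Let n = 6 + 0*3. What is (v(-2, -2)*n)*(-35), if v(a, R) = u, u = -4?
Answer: 840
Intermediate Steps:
v(a, R) = -4
n = 6 (n = 6 + 0 = 6)
(v(-2, -2)*n)*(-35) = -4*6*(-35) = -24*(-35) = 840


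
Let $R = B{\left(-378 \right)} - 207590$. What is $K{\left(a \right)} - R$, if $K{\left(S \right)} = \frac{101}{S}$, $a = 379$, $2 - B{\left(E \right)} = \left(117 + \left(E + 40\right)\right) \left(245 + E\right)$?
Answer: $\frac{89815900}{379} \approx 2.3698 \cdot 10^{5}$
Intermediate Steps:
$B{\left(E \right)} = 2 - \left(157 + E\right) \left(245 + E\right)$ ($B{\left(E \right)} = 2 - \left(117 + \left(E + 40\right)\right) \left(245 + E\right) = 2 - \left(117 + \left(40 + E\right)\right) \left(245 + E\right) = 2 - \left(157 + E\right) \left(245 + E\right)$)
$R = -236981$ ($R = \left(-38463 - \left(-378\right)^{2} - -151956\right) - 207590 = \left(-38463 - 142884 + 151956\right) - 207590 = -29391 - 207590 = -236981$)
$K{\left(a \right)} - R = \frac{101}{379} - -236981 = 101 \cdot \frac{1}{379} + 236981 = \frac{101}{379} + 236981 = \frac{89815900}{379}$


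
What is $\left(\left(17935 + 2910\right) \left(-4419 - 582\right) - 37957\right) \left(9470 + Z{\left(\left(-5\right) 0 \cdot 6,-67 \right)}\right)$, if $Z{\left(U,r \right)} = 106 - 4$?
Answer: $-998204552744$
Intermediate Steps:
$Z{\left(U,r \right)} = 102$
$\left(\left(17935 + 2910\right) \left(-4419 - 582\right) - 37957\right) \left(9470 + Z{\left(\left(-5\right) 0 \cdot 6,-67 \right)}\right) = \left(\left(17935 + 2910\right) \left(-4419 - 582\right) - 37957\right) \left(9470 + 102\right) = \left(20845 \left(-5001\right) - 37957\right) 9572 = \left(-104245845 - 37957\right) 9572 = \left(-104283802\right) 9572 = -998204552744$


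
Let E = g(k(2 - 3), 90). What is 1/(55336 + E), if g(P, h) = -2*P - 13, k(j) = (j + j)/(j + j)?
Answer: 1/55321 ≈ 1.8076e-5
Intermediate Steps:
k(j) = 1 (k(j) = (2*j)/((2*j)) = (2*j)*(1/(2*j)) = 1)
g(P, h) = -13 - 2*P
E = -15 (E = -13 - 2*1 = -13 - 2 = -15)
1/(55336 + E) = 1/(55336 - 15) = 1/55321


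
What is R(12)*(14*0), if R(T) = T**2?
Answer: 0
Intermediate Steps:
R(12)*(14*0) = 12**2*(14*0) = 144*0 = 0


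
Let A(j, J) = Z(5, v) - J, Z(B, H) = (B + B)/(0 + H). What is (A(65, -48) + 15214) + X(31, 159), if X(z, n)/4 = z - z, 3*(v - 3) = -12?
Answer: 15252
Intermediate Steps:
v = -1 (v = 3 + (⅓)*(-12) = 3 - 4 = -1)
X(z, n) = 0 (X(z, n) = 4*(z - z) = 4*0 = 0)
Z(B, H) = 2*B/H (Z(B, H) = (2*B)/H = 2*B/H)
A(j, J) = -10 - J (A(j, J) = 2*5/(-1) - J = 2*5*(-1) - J = -10 - J)
(A(65, -48) + 15214) + X(31, 159) = ((-10 - 1*(-48)) + 15214) + 0 = ((-10 + 48) + 15214) + 0 = (38 + 15214) + 0 = 15252 + 0 = 15252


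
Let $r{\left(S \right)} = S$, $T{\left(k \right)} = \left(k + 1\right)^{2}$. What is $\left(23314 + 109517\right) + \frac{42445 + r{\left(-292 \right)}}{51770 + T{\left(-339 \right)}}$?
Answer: $\frac{7350615929}{55338} \approx 1.3283 \cdot 10^{5}$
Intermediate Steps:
$T{\left(k \right)} = \left(1 + k\right)^{2}$
$\left(23314 + 109517\right) + \frac{42445 + r{\left(-292 \right)}}{51770 + T{\left(-339 \right)}} = \left(23314 + 109517\right) + \frac{42445 - 292}{51770 + \left(1 - 339\right)^{2}} = 132831 + \frac{42153}{51770 + \left(-338\right)^{2}} = 132831 + \frac{42153}{51770 + 114244} = 132831 + \frac{42153}{166014} = 132831 + 42153 \cdot \frac{1}{166014} = 132831 + \frac{14051}{55338} = \frac{7350615929}{55338}$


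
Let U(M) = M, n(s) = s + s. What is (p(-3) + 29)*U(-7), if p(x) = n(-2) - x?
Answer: -196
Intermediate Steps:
n(s) = 2*s
p(x) = -4 - x (p(x) = 2*(-2) - x = -4 - x)
(p(-3) + 29)*U(-7) = ((-4 - 1*(-3)) + 29)*(-7) = ((-4 + 3) + 29)*(-7) = (-1 + 29)*(-7) = 28*(-7) = -196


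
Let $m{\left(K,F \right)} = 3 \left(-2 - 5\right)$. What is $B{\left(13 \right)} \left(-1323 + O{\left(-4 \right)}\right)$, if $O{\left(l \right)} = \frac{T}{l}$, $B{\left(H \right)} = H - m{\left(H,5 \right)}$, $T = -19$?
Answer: $- \frac{89641}{2} \approx -44821.0$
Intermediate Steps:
$m{\left(K,F \right)} = -21$ ($m{\left(K,F \right)} = 3 \left(-7\right) = -21$)
$B{\left(H \right)} = 21 + H$ ($B{\left(H \right)} = H - -21 = H + 21 = 21 + H$)
$O{\left(l \right)} = - \frac{19}{l}$
$B{\left(13 \right)} \left(-1323 + O{\left(-4 \right)}\right) = \left(21 + 13\right) \left(-1323 - \frac{19}{-4}\right) = 34 \left(-1323 - - \frac{19}{4}\right) = 34 \left(-1323 + \frac{19}{4}\right) = 34 \left(- \frac{5273}{4}\right) = - \frac{89641}{2}$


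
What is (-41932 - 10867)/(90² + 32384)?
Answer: -52799/40484 ≈ -1.3042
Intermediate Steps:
(-41932 - 10867)/(90² + 32384) = -52799/(8100 + 32384) = -52799/40484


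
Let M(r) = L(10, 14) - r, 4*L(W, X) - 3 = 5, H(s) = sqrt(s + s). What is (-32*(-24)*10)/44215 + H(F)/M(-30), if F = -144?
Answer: 1536/8843 + 3*I*sqrt(2)/8 ≈ 0.1737 + 0.53033*I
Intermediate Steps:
H(s) = sqrt(2)*sqrt(s) (H(s) = sqrt(2*s) = sqrt(2)*sqrt(s))
L(W, X) = 2 (L(W, X) = 3/4 + (1/4)*5 = 3/4 + 5/4 = 2)
M(r) = 2 - r
(-32*(-24)*10)/44215 + H(F)/M(-30) = (-32*(-24)*10)/44215 + (sqrt(2)*sqrt(-144))/(2 - 1*(-30)) = (768*10)*(1/44215) + (sqrt(2)*(12*I))/(2 + 30) = 7680*(1/44215) + (12*I*sqrt(2))/32 = 1536/8843 + (12*I*sqrt(2))*(1/32) = 1536/8843 + 3*I*sqrt(2)/8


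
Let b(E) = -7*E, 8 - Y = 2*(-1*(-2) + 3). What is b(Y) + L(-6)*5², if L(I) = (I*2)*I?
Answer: 1814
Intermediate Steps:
L(I) = 2*I² (L(I) = (2*I)*I = 2*I²)
Y = -2 (Y = 8 - 2*(-1*(-2) + 3) = 8 - 2*(2 + 3) = 8 - 2*5 = 8 - 1*10 = 8 - 10 = -2)
b(Y) + L(-6)*5² = -7*(-2) + (2*(-6)²)*5² = 14 + (2*36)*25 = 14 + 72*25 = 14 + 1800 = 1814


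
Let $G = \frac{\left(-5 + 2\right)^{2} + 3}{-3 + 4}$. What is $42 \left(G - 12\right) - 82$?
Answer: $-82$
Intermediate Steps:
$G = 12$ ($G = \frac{\left(-3\right)^{2} + 3}{1} = \left(9 + 3\right) 1 = 12 \cdot 1 = 12$)
$42 \left(G - 12\right) - 82 = 42 \left(12 - 12\right) - 82 = 42 \cdot 0 - 82 = 0 - 82 = -82$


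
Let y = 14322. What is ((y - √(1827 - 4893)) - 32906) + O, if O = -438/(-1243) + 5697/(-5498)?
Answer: -127007989423/6834014 - I*√3066 ≈ -18585.0 - 55.371*I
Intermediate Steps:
O = -4673247/6834014 (O = -438*(-1/1243) + 5697*(-1/5498) = 438/1243 - 5697/5498 = -4673247/6834014 ≈ -0.68382)
((y - √(1827 - 4893)) - 32906) + O = ((14322 - √(1827 - 4893)) - 32906) - 4673247/6834014 = ((14322 - √(-3066)) - 32906) - 4673247/6834014 = ((14322 - I*√3066) - 32906) - 4673247/6834014 = (-18584 - I*√3066) - 4673247/6834014 = -127007989423/6834014 - I*√3066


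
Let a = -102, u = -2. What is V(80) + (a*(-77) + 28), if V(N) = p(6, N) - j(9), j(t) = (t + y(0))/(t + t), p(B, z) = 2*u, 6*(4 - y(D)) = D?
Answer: 141791/18 ≈ 7877.3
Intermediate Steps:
y(D) = 4 - D/6
p(B, z) = -4 (p(B, z) = 2*(-2) = -4)
j(t) = (4 + t)/(2*t) (j(t) = (t + (4 - 1/6*0))/(t + t) = (t + (4 + 0))/((2*t)) = (t + 4)*(1/(2*t)) = (4 + t)*(1/(2*t)) = (4 + t)/(2*t))
V(N) = -85/18 (V(N) = -4 - (4 + 9)/(2*9) = -4 - 13/(2*9) = -4 - 1*13/18 = -4 - 13/18 = -85/18)
V(80) + (a*(-77) + 28) = -85/18 + (-102*(-77) + 28) = -85/18 + (7854 + 28) = -85/18 + 7882 = 141791/18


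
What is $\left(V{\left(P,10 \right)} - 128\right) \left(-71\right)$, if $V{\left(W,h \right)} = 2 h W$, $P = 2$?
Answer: $6248$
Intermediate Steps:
$V{\left(W,h \right)} = 2 W h$
$\left(V{\left(P,10 \right)} - 128\right) \left(-71\right) = \left(2 \cdot 2 \cdot 10 - 128\right) \left(-71\right) = \left(40 - 128\right) \left(-71\right) = \left(-88\right) \left(-71\right) = 6248$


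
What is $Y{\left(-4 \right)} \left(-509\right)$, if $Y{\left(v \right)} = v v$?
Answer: $-8144$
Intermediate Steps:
$Y{\left(v \right)} = v^{2}$
$Y{\left(-4 \right)} \left(-509\right) = \left(-4\right)^{2} \left(-509\right) = 16 \left(-509\right) = -8144$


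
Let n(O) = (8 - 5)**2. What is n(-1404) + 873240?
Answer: 873249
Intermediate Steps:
n(O) = 9 (n(O) = 3**2 = 9)
n(-1404) + 873240 = 9 + 873240 = 873249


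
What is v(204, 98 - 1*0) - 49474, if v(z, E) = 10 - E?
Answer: -49562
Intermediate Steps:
v(204, 98 - 1*0) - 49474 = (10 - (98 - 1*0)) - 49474 = (10 - (98 + 0)) - 49474 = (10 - 1*98) - 49474 = (10 - 98) - 49474 = -88 - 49474 = -49562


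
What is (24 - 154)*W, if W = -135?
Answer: 17550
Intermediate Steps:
(24 - 154)*W = (24 - 154)*(-135) = -130*(-135) = 17550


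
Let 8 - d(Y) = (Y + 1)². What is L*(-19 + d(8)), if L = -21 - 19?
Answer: 3680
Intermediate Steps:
d(Y) = 8 - (1 + Y)² (d(Y) = 8 - (Y + 1)² = 8 - (1 + Y)²)
L = -40
L*(-19 + d(8)) = -40*(-19 + (8 - (1 + 8)²)) = -40*(-19 + (8 - 1*9²)) = -40*(-19 + (8 - 1*81)) = -40*(-19 + (8 - 81)) = -40*(-19 - 73) = -40*(-92) = 3680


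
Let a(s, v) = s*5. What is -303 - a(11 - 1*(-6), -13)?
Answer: -388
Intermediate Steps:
a(s, v) = 5*s
-303 - a(11 - 1*(-6), -13) = -303 - 5*(11 - 1*(-6)) = -303 - 5*(11 + 6) = -303 - 5*17 = -303 - 1*85 = -303 - 85 = -388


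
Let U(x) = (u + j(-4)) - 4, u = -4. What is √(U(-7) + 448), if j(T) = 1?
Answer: 21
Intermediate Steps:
U(x) = -7 (U(x) = (-4 + 1) - 4 = -3 - 4 = -7)
√(U(-7) + 448) = √(-7 + 448) = √441 = 21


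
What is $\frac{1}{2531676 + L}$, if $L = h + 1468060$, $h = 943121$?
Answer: $\frac{1}{4942857} \approx 2.0231 \cdot 10^{-7}$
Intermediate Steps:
$L = 2411181$ ($L = 943121 + 1468060 = 2411181$)
$\frac{1}{2531676 + L} = \frac{1}{2531676 + 2411181} = \frac{1}{4942857}$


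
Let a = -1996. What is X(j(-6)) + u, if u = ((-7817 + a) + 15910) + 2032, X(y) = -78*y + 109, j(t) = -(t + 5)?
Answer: 8160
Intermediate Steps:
j(t) = -5 - t (j(t) = -(5 + t) = -5 - t)
X(y) = 109 - 78*y
u = 8129 (u = ((-7817 - 1996) + 15910) + 2032 = (-9813 + 15910) + 2032 = 6097 + 2032 = 8129)
X(j(-6)) + u = (109 - 78*(-5 - 1*(-6))) + 8129 = (109 - 78*(-5 + 6)) + 8129 = (109 - 78*1) + 8129 = (109 - 78) + 8129 = 31 + 8129 = 8160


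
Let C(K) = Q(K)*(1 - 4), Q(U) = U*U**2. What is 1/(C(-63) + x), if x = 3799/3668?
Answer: 28/21003977 ≈ 1.3331e-6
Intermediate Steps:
Q(U) = U**3
C(K) = -3*K**3 (C(K) = K**3*(1 - 4) = K**3*(-3) = -3*K**3)
x = 29/28 (x = 3799*(1/3668) = 29/28 ≈ 1.0357)
1/(C(-63) + x) = 1/(-3*(-63)**3 + 29/28) = 1/(-3*(-250047) + 29/28) = 1/(750141 + 29/28) = 1/(21003977/28) = 28/21003977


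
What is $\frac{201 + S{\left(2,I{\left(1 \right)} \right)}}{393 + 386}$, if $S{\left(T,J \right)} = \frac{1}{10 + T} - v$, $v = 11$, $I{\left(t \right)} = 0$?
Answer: $\frac{2281}{9348} \approx 0.24401$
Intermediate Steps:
$S{\left(T,J \right)} = -11 + \frac{1}{10 + T}$ ($S{\left(T,J \right)} = \frac{1}{10 + T} - 11 = -11 + \frac{1}{10 + T}$)
$\frac{201 + S{\left(2,I{\left(1 \right)} \right)}}{393 + 386} = \frac{201 + \frac{-109 - 22}{10 + 2}}{393 + 386} = \frac{201 + \frac{-109 - 22}{12}}{779} = \left(201 + \frac{1}{12} \left(-131\right)\right) \frac{1}{779} = \left(201 - \frac{131}{12}\right) \frac{1}{779} = \frac{2281}{12} \cdot \frac{1}{779} = \frac{2281}{9348}$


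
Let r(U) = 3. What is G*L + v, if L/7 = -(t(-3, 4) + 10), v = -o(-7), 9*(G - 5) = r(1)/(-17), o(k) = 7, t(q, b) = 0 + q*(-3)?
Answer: -34139/51 ≈ -669.39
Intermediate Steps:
t(q, b) = -3*q (t(q, b) = 0 - 3*q = -3*q)
G = 254/51 (G = 5 + (3/(-17))/9 = 5 + (3*(-1/17))/9 = 5 + (⅑)*(-3/17) = 5 - 1/51 = 254/51 ≈ 4.9804)
v = -7 (v = -1*7 = -7)
L = -133 (L = 7*(-(-3*(-3) + 10)) = 7*(-(9 + 10)) = 7*(-1*19) = 7*(-19) = -133)
G*L + v = (254/51)*(-133) - 7 = -33782/51 - 7 = -34139/51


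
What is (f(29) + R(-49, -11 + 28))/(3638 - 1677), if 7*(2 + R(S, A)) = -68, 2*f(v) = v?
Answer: 39/27454 ≈ 0.0014206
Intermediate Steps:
f(v) = v/2
R(S, A) = -82/7 (R(S, A) = -2 + (⅐)*(-68) = -2 - 68/7 = -82/7)
(f(29) + R(-49, -11 + 28))/(3638 - 1677) = ((½)*29 - 82/7)/(3638 - 1677) = (29/2 - 82/7)/1961 = (39/14)*(1/1961) = 39/27454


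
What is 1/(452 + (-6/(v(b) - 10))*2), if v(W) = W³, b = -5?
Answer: 45/20344 ≈ 0.0022120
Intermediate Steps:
1/(452 + (-6/(v(b) - 10))*2) = 1/(452 + (-6/((-5)³ - 10))*2) = 1/(452 + (-6/(-125 - 10))*2) = 1/(452 + (-6/(-135))*2) = 1/(452 - 1/135*(-6)*2) = 1/(452 + (2/45)*2) = 1/(452 + 4/45) = 1/(20344/45) = 45/20344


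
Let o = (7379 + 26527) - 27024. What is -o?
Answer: -6882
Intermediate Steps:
o = 6882 (o = 33906 - 27024 = 6882)
-o = -1*6882 = -6882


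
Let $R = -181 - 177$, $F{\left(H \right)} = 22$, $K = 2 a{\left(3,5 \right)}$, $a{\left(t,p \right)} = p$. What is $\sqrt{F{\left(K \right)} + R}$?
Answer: $4 i \sqrt{21} \approx 18.33 i$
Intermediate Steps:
$K = 10$ ($K = 2 \cdot 5 = 10$)
$R = -358$
$\sqrt{F{\left(K \right)} + R} = \sqrt{22 - 358} = \sqrt{-336} = 4 i \sqrt{21}$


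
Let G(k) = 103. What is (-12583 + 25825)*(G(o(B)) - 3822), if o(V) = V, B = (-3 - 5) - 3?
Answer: -49246998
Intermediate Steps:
B = -11 (B = -8 - 3 = -11)
(-12583 + 25825)*(G(o(B)) - 3822) = (-12583 + 25825)*(103 - 3822) = 13242*(-3719) = -49246998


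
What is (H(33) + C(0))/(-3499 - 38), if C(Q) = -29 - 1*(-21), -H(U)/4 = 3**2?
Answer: 44/3537 ≈ 0.012440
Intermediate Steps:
H(U) = -36 (H(U) = -4*3**2 = -4*9 = -36)
C(Q) = -8 (C(Q) = -29 + 21 = -8)
(H(33) + C(0))/(-3499 - 38) = (-36 - 8)/(-3499 - 38) = -44/(-3537) = -44*(-1/3537) = 44/3537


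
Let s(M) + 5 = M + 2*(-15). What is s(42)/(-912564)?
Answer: -7/912564 ≈ -7.6707e-6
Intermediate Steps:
s(M) = -35 + M (s(M) = -5 + (M + 2*(-15)) = -5 + (M - 30) = -5 + (-30 + M) = -35 + M)
s(42)/(-912564) = (-35 + 42)/(-912564) = 7*(-1/912564) = -7/912564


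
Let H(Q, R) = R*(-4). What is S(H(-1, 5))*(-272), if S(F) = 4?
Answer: -1088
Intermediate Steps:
H(Q, R) = -4*R
S(H(-1, 5))*(-272) = 4*(-272) = -1088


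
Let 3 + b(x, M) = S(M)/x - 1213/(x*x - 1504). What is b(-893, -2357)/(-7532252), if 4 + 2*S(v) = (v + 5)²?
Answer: 1803336737/4381150309410 ≈ 0.00041161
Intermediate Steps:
S(v) = -2 + (5 + v)²/2 (S(v) = -2 + (v + 5)²/2 = -2 + (5 + v)²/2)
b(x, M) = -3 - 1213/(-1504 + x²) + (-2 + (5 + M)²/2)/x (b(x, M) = -3 + ((-2 + (5 + M)²/2)/x - 1213/(x*x - 1504)) = -3 + ((-2 + (5 + M)²/2)/x - 1213/(x² - 1504)) = -3 + ((-2 + (5 + M)²/2)/x - 1213/(-1504 + x²)) = -3 + (-1213/(-1504 + x²) + (-2 + (5 + M)²/2)/x) = -3 - 1213/(-1504 + x²) + (-2 + (5 + M)²/2)/x)
b(-893, -2357)/(-7532252) = ((½)*(6016 - 1504*(5 - 2357)² - 6*(-893)³ + 6598*(-893) + (-893)²*(-4 + (5 - 2357)²))/(-893*(-1504 + (-893)²)))/(-7532252) = ((½)*(-1/893)*(6016 - 1504*(-2352)² - 6*(-712121957) - 5892014 + 797449*(-4 + (-2352)²))/(-1504 + 797449))*(-1/7532252) = ((½)*(-1/893)*(6016 - 1504*5531904 + 4272731742 - 5892014 + 797449*(-4 + 5531904))/795945)*(-1/7532252) = ((½)*(-1/893)*(1/795945)*(6016 - 8319983616 + 4272731742 - 5892014 + 797449*5531900))*(-1/7532252) = ((½)*(-1/893)*(1/795945)*(6016 - 8319983616 + 4272731742 - 5892014 + 4411408123100))*(-1/7532252) = ((½)*(-1/893)*(1/795945)*4407354985228)*(-1/7532252) = -46886755162/15122955*(-1/7532252) = 1803336737/4381150309410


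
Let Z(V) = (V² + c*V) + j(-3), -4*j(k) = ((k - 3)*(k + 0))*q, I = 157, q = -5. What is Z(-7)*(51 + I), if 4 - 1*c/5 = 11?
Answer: 65832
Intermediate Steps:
c = -35 (c = 20 - 5*11 = 20 - 55 = -35)
j(k) = 5*k*(-3 + k)/4 (j(k) = -(k - 3)*(k + 0)*(-5)/4 = -(-3 + k)*k*(-5)/4 = -k*(-3 + k)*(-5)/4 = -(-5)*k*(-3 + k)/4 = 5*k*(-3 + k)/4)
Z(V) = 45/2 + V² - 35*V (Z(V) = (V² - 35*V) + (5/4)*(-3)*(-3 - 3) = (V² - 35*V) + (5/4)*(-3)*(-6) = (V² - 35*V) + 45/2 = 45/2 + V² - 35*V)
Z(-7)*(51 + I) = (45/2 + (-7)² - 35*(-7))*(51 + 157) = (45/2 + 49 + 245)*208 = (633/2)*208 = 65832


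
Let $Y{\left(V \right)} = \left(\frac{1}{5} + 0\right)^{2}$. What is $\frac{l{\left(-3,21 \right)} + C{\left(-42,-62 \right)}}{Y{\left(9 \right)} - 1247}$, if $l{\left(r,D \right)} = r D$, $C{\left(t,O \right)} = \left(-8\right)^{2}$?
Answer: $- \frac{25}{31174} \approx -0.00080195$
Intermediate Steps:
$C{\left(t,O \right)} = 64$
$Y{\left(V \right)} = \frac{1}{25}$ ($Y{\left(V \right)} = \left(\frac{1}{5} + 0\right)^{2} = \left(\frac{1}{5}\right)^{2} = \frac{1}{25}$)
$l{\left(r,D \right)} = D r$
$\frac{l{\left(-3,21 \right)} + C{\left(-42,-62 \right)}}{Y{\left(9 \right)} - 1247} = \frac{21 \left(-3\right) + 64}{\frac{1}{25} - 1247} = \frac{-63 + 64}{- \frac{31174}{25}} = 1 \left(- \frac{25}{31174}\right) = - \frac{25}{31174}$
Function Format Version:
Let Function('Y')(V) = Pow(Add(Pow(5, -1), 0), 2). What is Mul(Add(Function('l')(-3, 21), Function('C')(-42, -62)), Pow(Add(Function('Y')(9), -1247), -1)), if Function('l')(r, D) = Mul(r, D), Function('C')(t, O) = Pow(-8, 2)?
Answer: Rational(-25, 31174) ≈ -0.00080195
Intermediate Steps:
Function('C')(t, O) = 64
Function('Y')(V) = Rational(1, 25) (Function('Y')(V) = Pow(Add(Rational(1, 5), 0), 2) = Pow(Rational(1, 5), 2) = Rational(1, 25))
Function('l')(r, D) = Mul(D, r)
Mul(Add(Function('l')(-3, 21), Function('C')(-42, -62)), Pow(Add(Function('Y')(9), -1247), -1)) = Mul(Add(Mul(21, -3), 64), Pow(Add(Rational(1, 25), -1247), -1)) = Mul(Add(-63, 64), Pow(Rational(-31174, 25), -1)) = Mul(1, Rational(-25, 31174)) = Rational(-25, 31174)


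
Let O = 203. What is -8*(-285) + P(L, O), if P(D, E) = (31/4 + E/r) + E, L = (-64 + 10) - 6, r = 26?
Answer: 129925/52 ≈ 2498.6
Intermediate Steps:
L = -60 (L = -54 - 6 = -60)
P(D, E) = 31/4 + 27*E/26 (P(D, E) = (31/4 + E/26) + E = 31/4 + 27*E/26)
-8*(-285) + P(L, O) = -8*(-285) + (31/4 + (27/26)*203) = 2280 + (31/4 + 5481/26) = 2280 + 11365/52 = 129925/52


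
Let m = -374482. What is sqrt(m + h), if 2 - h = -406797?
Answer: sqrt(32317) ≈ 179.77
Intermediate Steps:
h = 406799 (h = 2 - 1*(-406797) = 2 + 406797 = 406799)
sqrt(m + h) = sqrt(-374482 + 406799) = sqrt(32317)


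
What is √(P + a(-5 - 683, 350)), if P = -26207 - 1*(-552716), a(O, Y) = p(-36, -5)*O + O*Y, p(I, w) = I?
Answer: √310477 ≈ 557.21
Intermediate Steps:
a(O, Y) = -36*O + O*Y
P = 526509 (P = -26207 + 552716 = 526509)
√(P + a(-5 - 683, 350)) = √(526509 + (-5 - 683)*(-36 + 350)) = √(526509 - 688*314) = √(526509 - 216032) = √310477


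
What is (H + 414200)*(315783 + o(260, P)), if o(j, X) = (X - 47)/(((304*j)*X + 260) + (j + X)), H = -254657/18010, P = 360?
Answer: 9575524043999734016097/73211370400 ≈ 1.3079e+11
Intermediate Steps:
H = -254657/18010 (H = -254657*1/18010 = -254657/18010 ≈ -14.140)
o(j, X) = (-47 + X)/(260 + X + j + 304*X*j) (o(j, X) = (-47 + X)/((304*X*j + 260) + (X + j)) = (-47 + X)/((260 + 304*X*j) + (X + j)) = (-47 + X)/(260 + X + j + 304*X*j))
(H + 414200)*(315783 + o(260, P)) = (-254657/18010 + 414200)*(315783 + (-47 + 360)/(260 + 360 + 260 + 304*360*260)) = 7459487343*(315783 + 313/(260 + 360 + 260 + 28454400))/18010 = 7459487343*(315783 + 313/28455280)/18010 = (7459487343/18010)*(8985693684553/28455280) = 9575524043999734016097/73211370400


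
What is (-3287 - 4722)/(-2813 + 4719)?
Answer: -8009/1906 ≈ -4.2020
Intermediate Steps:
(-3287 - 4722)/(-2813 + 4719) = -8009/1906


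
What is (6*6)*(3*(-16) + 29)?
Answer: -684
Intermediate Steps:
(6*6)*(3*(-16) + 29) = 36*(-48 + 29) = 36*(-19) = -684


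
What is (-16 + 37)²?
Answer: 441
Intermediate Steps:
(-16 + 37)² = 21² = 441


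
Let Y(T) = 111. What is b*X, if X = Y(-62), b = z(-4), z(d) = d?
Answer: -444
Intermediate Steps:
b = -4
X = 111
b*X = -4*111 = -444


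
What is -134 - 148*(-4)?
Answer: 458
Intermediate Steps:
-134 - 148*(-4) = -134 + 592 = 458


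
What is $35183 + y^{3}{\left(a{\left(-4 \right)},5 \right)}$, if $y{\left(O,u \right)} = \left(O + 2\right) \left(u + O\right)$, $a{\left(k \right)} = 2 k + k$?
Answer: $378183$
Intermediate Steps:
$a{\left(k \right)} = 3 k$
$y{\left(O,u \right)} = \left(2 + O\right) \left(O + u\right)$
$35183 + y^{3}{\left(a{\left(-4 \right)},5 \right)} = 35183 + \left(\left(3 \left(-4\right)\right)^{2} + 2 \cdot 3 \left(-4\right) + 2 \cdot 5 + 3 \left(-4\right) 5\right)^{3} = 35183 + \left(\left(-12\right)^{2} + 2 \left(-12\right) + 10 - 60\right)^{3} = 35183 + \left(144 - 24 + 10 - 60\right)^{3} = 35183 + 70^{3} = 35183 + 343000 = 378183$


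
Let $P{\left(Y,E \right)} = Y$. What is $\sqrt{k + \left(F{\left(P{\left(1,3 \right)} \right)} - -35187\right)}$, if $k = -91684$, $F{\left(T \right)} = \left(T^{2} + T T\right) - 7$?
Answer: $3 i \sqrt{6278} \approx 237.7 i$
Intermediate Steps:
$F{\left(T \right)} = -7 + 2 T^{2}$ ($F{\left(T \right)} = \left(T^{2} + T^{2}\right) - 7 = 2 T^{2} - 7 = -7 + 2 T^{2}$)
$\sqrt{k + \left(F{\left(P{\left(1,3 \right)} \right)} - -35187\right)} = \sqrt{-91684 - \left(-35180 - 2\right)} = \sqrt{-91684 + \left(\left(-7 + 2 \cdot 1\right) + 35187\right)} = \sqrt{-91684 + \left(\left(-7 + 2\right) + 35187\right)} = \sqrt{-91684 + \left(-5 + 35187\right)} = \sqrt{-91684 + 35182} = \sqrt{-56502} = 3 i \sqrt{6278}$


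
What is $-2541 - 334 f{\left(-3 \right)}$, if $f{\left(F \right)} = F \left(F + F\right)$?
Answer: $-8553$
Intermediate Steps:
$f{\left(F \right)} = 2 F^{2}$ ($f{\left(F \right)} = F 2 F = 2 F^{2}$)
$-2541 - 334 f{\left(-3 \right)} = -2541 - 334 \cdot 2 \left(-3\right)^{2} = -2541 - 334 \cdot 2 \cdot 9 = -2541 - 6012 = -8553$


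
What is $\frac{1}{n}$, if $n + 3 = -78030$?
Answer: $- \frac{1}{78033} \approx -1.2815 \cdot 10^{-5}$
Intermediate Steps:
$n = -78033$ ($n = -3 - 78030 = -78033$)
$\frac{1}{n} = \frac{1}{-78033} = - \frac{1}{78033}$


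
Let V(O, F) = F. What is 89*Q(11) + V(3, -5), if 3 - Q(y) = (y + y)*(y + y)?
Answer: -42814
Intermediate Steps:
Q(y) = 3 - 4*y**2 (Q(y) = 3 - (y + y)*(y + y) = 3 - 2*y*2*y = 3 - 4*y**2)
89*Q(11) + V(3, -5) = 89*(3 - 4*11**2) - 5 = 89*(3 - 4*121) - 5 = 89*(3 - 484) - 5 = 89*(-481) - 5 = -42809 - 5 = -42814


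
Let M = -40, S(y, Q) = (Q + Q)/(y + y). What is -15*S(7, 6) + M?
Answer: -370/7 ≈ -52.857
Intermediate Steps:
S(y, Q) = Q/y (S(y, Q) = (2*Q)/((2*y)) = (2*Q)*(1/(2*y)) = Q/y)
-15*S(7, 6) + M = -90/7 - 40 = -370/7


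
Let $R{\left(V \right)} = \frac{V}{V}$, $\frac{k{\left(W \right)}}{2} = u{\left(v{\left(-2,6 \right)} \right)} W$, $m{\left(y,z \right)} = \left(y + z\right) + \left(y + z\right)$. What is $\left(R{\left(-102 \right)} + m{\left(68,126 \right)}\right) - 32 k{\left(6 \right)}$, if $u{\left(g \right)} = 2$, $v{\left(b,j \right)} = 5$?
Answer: $-379$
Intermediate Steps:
$m{\left(y,z \right)} = 2 y + 2 z$
$k{\left(W \right)} = 4 W$ ($k{\left(W \right)} = 2 \cdot 2 W = 4 W$)
$R{\left(V \right)} = 1$
$\left(R{\left(-102 \right)} + m{\left(68,126 \right)}\right) - 32 k{\left(6 \right)} = \left(1 + \left(2 \cdot 68 + 2 \cdot 126\right)\right) - 32 \cdot 4 \cdot 6 = \left(1 + \left(136 + 252\right)\right) - 768 = \left(1 + 388\right) - 768 = 389 - 768 = -379$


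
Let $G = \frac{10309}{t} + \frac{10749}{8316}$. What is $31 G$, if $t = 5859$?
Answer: $\frac{786815}{8316} \approx 94.615$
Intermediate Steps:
$G = \frac{786815}{257796}$ ($G = \frac{10309}{5859} + \frac{10749}{8316} = 10309 \cdot \frac{1}{5859} + 10749 \cdot \frac{1}{8316} = \frac{10309}{5859} + \frac{3583}{2772} = \frac{786815}{257796} \approx 3.0521$)
$31 G = 31 \cdot \frac{786815}{257796} = \frac{786815}{8316}$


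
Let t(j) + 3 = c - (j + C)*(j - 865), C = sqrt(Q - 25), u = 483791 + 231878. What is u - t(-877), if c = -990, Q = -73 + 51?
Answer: 2244396 - 1742*I*sqrt(47) ≈ 2.2444e+6 - 11943.0*I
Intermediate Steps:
Q = -22
u = 715669
C = I*sqrt(47) (C = sqrt(-22 - 25) = sqrt(-47) = I*sqrt(47) ≈ 6.8557*I)
t(j) = -993 - (-865 + j)*(j + I*sqrt(47)) (t(j) = -3 + (-990 - (j + I*sqrt(47))*(j - 865)) = -3 + (-990 - (j + I*sqrt(47))*(-865 + j)) = -3 + (-990 - (-865 + j)*(j + I*sqrt(47))) = -993 - (-865 + j)*(j + I*sqrt(47)))
u - t(-877) = 715669 - (-993 - 1*(-877)**2 + 865*(-877) + 865*I*sqrt(47) - 1*I*(-877)*sqrt(47)) = 715669 - (-993 - 1*769129 - 758605 + 865*I*sqrt(47) + 877*I*sqrt(47)) = 715669 - (-993 - 769129 - 758605 + 865*I*sqrt(47) + 877*I*sqrt(47)) = 715669 - (-1528727 + 1742*I*sqrt(47)) = 715669 + (1528727 - 1742*I*sqrt(47)) = 2244396 - 1742*I*sqrt(47)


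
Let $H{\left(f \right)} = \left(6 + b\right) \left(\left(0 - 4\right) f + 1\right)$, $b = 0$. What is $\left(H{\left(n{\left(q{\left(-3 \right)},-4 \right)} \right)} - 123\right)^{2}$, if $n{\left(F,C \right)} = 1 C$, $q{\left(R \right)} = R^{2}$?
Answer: $441$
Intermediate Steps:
$n{\left(F,C \right)} = C$
$H{\left(f \right)} = 6 - 24 f$ ($H{\left(f \right)} = \left(6 + 0\right) \left(\left(0 - 4\right) f + 1\right) = 6 \left(\left(0 - 4\right) f + 1\right) = 6 \left(- 4 f + 1\right) = 6 \left(1 - 4 f\right) = 6 - 24 f$)
$\left(H{\left(n{\left(q{\left(-3 \right)},-4 \right)} \right)} - 123\right)^{2} = \left(\left(6 - -96\right) - 123\right)^{2} = \left(\left(6 + 96\right) - 123\right)^{2} = \left(102 - 123\right)^{2} = \left(-21\right)^{2} = 441$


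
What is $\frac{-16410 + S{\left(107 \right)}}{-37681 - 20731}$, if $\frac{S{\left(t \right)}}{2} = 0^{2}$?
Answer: $\frac{8205}{29206} \approx 0.28094$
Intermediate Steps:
$S{\left(t \right)} = 0$ ($S{\left(t \right)} = 2 \cdot 0^{2} = 2 \cdot 0 = 0$)
$\frac{-16410 + S{\left(107 \right)}}{-37681 - 20731} = \frac{-16410 + 0}{-37681 - 20731} = - \frac{16410}{-58412} = \left(-16410\right) \left(- \frac{1}{58412}\right) = \frac{8205}{29206}$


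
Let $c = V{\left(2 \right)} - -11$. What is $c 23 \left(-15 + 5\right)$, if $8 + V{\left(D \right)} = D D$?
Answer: $-1610$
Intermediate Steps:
$V{\left(D \right)} = -8 + D^{2}$ ($V{\left(D \right)} = -8 + D D = -8 + D^{2}$)
$c = 7$ ($c = \left(-8 + 2^{2}\right) - -11 = \left(-8 + 4\right) + 11 = -4 + 11 = 7$)
$c 23 \left(-15 + 5\right) = 7 \cdot 23 \left(-15 + 5\right) = 7 \cdot 23 \left(-10\right) = 7 \left(-230\right) = -1610$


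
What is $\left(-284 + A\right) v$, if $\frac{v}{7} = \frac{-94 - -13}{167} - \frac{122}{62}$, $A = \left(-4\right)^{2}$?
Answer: $\frac{23821448}{5177} \approx 4601.4$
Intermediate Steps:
$A = 16$
$v = - \frac{88886}{5177}$ ($v = 7 \left(\frac{-94 - -13}{167} - \frac{122}{62}\right) = 7 \left(\left(-94 + 13\right) \frac{1}{167} - \frac{61}{31}\right) = 7 \left(\left(-81\right) \frac{1}{167} - \frac{61}{31}\right) = 7 \left(- \frac{81}{167} - \frac{61}{31}\right) = 7 \left(- \frac{12698}{5177}\right) = - \frac{88886}{5177} \approx -17.169$)
$\left(-284 + A\right) v = \left(-284 + 16\right) \left(- \frac{88886}{5177}\right) = \left(-268\right) \left(- \frac{88886}{5177}\right) = \frac{23821448}{5177}$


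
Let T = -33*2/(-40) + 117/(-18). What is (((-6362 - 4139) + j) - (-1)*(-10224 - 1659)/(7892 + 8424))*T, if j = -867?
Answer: 17992740587/326320 ≈ 55138.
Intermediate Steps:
T = -97/20 (T = -66*(-1/40) + 117*(-1/18) = 33/20 - 13/2 = -97/20 ≈ -4.8500)
(((-6362 - 4139) + j) - (-1)*(-10224 - 1659)/(7892 + 8424))*T = (((-6362 - 4139) - 867) - (-1)*(-10224 - 1659)/(7892 + 8424))*(-97/20) = ((-10501 - 867) - (-1)*(-11883/16316))*(-97/20) = (-11368 - (-1)*(-11883*1/16316))*(-97/20) = (-11368 - (-1)*(-11883)/16316)*(-97/20) = (-11368 - 1*11883/16316)*(-97/20) = (-11368 - 11883/16316)*(-97/20) = -185492171/16316*(-97/20) = 17992740587/326320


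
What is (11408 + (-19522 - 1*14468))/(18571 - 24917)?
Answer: 11291/3173 ≈ 3.5585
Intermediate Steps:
(11408 + (-19522 - 1*14468))/(18571 - 24917) = (11408 + (-19522 - 14468))/(-6346) = (11408 - 33990)*(-1/6346) = -22582*(-1/6346) = 11291/3173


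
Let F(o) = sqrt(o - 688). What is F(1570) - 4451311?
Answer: -4451311 + 21*sqrt(2) ≈ -4.4513e+6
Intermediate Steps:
F(o) = sqrt(-688 + o)
F(1570) - 4451311 = sqrt(-688 + 1570) - 4451311 = sqrt(882) - 4451311 = 21*sqrt(2) - 4451311 = -4451311 + 21*sqrt(2)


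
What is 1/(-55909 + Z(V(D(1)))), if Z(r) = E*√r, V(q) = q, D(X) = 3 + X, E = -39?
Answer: -1/55987 ≈ -1.7861e-5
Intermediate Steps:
Z(r) = -39*√r
1/(-55909 + Z(V(D(1)))) = 1/(-55909 - 39*√(3 + 1)) = 1/(-55909 - 39*√4) = 1/(-55909 - 39*2) = 1/(-55909 - 78) = 1/(-55987) = -1/55987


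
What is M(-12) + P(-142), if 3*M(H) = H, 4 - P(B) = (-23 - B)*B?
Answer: 16898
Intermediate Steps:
P(B) = 4 - B*(-23 - B) (P(B) = 4 - (-23 - B)*B = 4 - B*(-23 - B))
M(H) = H/3
M(-12) + P(-142) = (⅓)*(-12) + (4 + (-142)² + 23*(-142)) = -4 + (4 + 20164 - 3266) = -4 + 16902 = 16898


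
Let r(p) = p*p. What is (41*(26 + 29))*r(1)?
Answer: 2255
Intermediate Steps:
r(p) = p**2
(41*(26 + 29))*r(1) = (41*(26 + 29))*1**2 = (41*55)*1 = 2255*1 = 2255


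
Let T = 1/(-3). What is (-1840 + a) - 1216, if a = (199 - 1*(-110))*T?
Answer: -3159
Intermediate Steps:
T = -⅓ (T = 1*(-⅓) = -⅓ ≈ -0.33333)
a = -103 (a = (199 - 1*(-110))*(-⅓) = (199 + 110)*(-⅓) = 309*(-⅓) = -103)
(-1840 + a) - 1216 = (-1840 - 103) - 1216 = -1943 - 1216 = -3159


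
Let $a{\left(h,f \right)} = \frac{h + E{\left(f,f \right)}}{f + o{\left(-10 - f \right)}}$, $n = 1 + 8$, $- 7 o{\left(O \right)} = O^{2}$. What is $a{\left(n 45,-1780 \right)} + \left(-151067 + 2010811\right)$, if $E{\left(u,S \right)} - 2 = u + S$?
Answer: $\frac{5849564409911}{3145360} \approx 1.8597 \cdot 10^{6}$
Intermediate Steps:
$o{\left(O \right)} = - \frac{O^{2}}{7}$
$E{\left(u,S \right)} = 2 + S + u$ ($E{\left(u,S \right)} = 2 + \left(u + S\right) = 2 + \left(S + u\right) = 2 + S + u$)
$n = 9$
$a{\left(h,f \right)} = \frac{2 + h + 2 f}{f - \frac{\left(-10 - f\right)^{2}}{7}}$ ($a{\left(h,f \right)} = \frac{h + \left(2 + f + f\right)}{f - \frac{\left(-10 - f\right)^{2}}{7}} = \frac{h + \left(2 + 2 f\right)}{f - \frac{\left(-10 - f\right)^{2}}{7}} = \frac{2 + h + 2 f}{f - \frac{\left(-10 - f\right)^{2}}{7}}$)
$a{\left(n 45,-1780 \right)} + \left(-151067 + 2010811\right) = \frac{7 \left(2 + 9 \cdot 45 + 2 \left(-1780\right)\right)}{- \left(10 - 1780\right)^{2} + 7 \left(-1780\right)} + \left(-151067 + 2010811\right) = \frac{7 \left(2 + 405 - 3560\right)}{- \left(-1770\right)^{2} - 12460} + 1859744 = 7 \frac{1}{\left(-1\right) 3132900 - 12460} \left(-3153\right) + 1859744 = 7 \frac{1}{-3132900 - 12460} \left(-3153\right) + 1859744 = 7 \frac{1}{-3145360} \left(-3153\right) + 1859744 = 7 \left(- \frac{1}{3145360}\right) \left(-3153\right) + 1859744 = \frac{22071}{3145360} + 1859744 = \frac{5849564409911}{3145360}$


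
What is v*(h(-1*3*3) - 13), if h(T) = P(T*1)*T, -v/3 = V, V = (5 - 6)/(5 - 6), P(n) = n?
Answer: -204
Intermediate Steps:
V = 1 (V = -1/(-1) = -1*(-1) = 1)
v = -3 (v = -3*1 = -3)
h(T) = T² (h(T) = (T*1)*T = T*T = T²)
v*(h(-1*3*3) - 13) = -3*((-1*3*3)² - 13) = -3*((-3*3)² - 13) = -3*((-9)² - 13) = -3*(81 - 13) = -3*68 = -204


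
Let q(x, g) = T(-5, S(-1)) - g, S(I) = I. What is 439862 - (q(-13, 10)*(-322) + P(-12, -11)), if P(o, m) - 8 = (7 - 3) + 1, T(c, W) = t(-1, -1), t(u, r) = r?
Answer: 436307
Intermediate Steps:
T(c, W) = -1
P(o, m) = 13 (P(o, m) = 8 + ((7 - 3) + 1) = 8 + (4 + 1) = 8 + 5 = 13)
q(x, g) = -1 - g
439862 - (q(-13, 10)*(-322) + P(-12, -11)) = 439862 - ((-1 - 1*10)*(-322) + 13) = 439862 - ((-1 - 10)*(-322) + 13) = 439862 - (-11*(-322) + 13) = 439862 - (3542 + 13) = 439862 - 1*3555 = 439862 - 3555 = 436307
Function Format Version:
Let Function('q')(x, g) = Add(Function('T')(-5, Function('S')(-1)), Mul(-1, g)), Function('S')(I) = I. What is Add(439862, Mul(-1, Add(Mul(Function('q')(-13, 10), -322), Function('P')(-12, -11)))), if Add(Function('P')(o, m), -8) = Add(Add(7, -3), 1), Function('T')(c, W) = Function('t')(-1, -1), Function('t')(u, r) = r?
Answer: 436307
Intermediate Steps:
Function('T')(c, W) = -1
Function('P')(o, m) = 13 (Function('P')(o, m) = Add(8, Add(Add(7, -3), 1)) = Add(8, Add(4, 1)) = Add(8, 5) = 13)
Function('q')(x, g) = Add(-1, Mul(-1, g))
Add(439862, Mul(-1, Add(Mul(Function('q')(-13, 10), -322), Function('P')(-12, -11)))) = Add(439862, Mul(-1, Add(Mul(Add(-1, Mul(-1, 10)), -322), 13))) = Add(439862, Mul(-1, Add(Mul(Add(-1, -10), -322), 13))) = Add(439862, Mul(-1, Add(Mul(-11, -322), 13))) = Add(439862, Mul(-1, Add(3542, 13))) = Add(439862, Mul(-1, 3555)) = Add(439862, -3555) = 436307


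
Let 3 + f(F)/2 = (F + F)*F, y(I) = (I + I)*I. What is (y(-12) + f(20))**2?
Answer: 3541924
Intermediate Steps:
y(I) = 2*I**2 (y(I) = (2*I)*I = 2*I**2)
f(F) = -6 + 4*F**2 (f(F) = -6 + 2*((F + F)*F) = -6 + 2*((2*F)*F) = -6 + 2*(2*F**2) = -6 + 4*F**2)
(y(-12) + f(20))**2 = (2*(-12)**2 + (-6 + 4*20**2))**2 = (2*144 + (-6 + 4*400))**2 = (288 + (-6 + 1600))**2 = (288 + 1594)**2 = 1882**2 = 3541924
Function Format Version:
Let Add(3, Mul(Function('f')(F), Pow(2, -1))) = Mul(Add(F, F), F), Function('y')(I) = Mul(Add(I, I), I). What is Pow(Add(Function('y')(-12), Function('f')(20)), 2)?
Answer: 3541924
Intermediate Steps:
Function('y')(I) = Mul(2, Pow(I, 2)) (Function('y')(I) = Mul(Mul(2, I), I) = Mul(2, Pow(I, 2)))
Function('f')(F) = Add(-6, Mul(4, Pow(F, 2))) (Function('f')(F) = Add(-6, Mul(2, Mul(Add(F, F), F))) = Add(-6, Mul(2, Mul(Mul(2, F), F))) = Add(-6, Mul(2, Mul(2, Pow(F, 2)))) = Add(-6, Mul(4, Pow(F, 2))))
Pow(Add(Function('y')(-12), Function('f')(20)), 2) = Pow(Add(Mul(2, Pow(-12, 2)), Add(-6, Mul(4, Pow(20, 2)))), 2) = Pow(Add(Mul(2, 144), Add(-6, Mul(4, 400))), 2) = Pow(Add(288, Add(-6, 1600)), 2) = Pow(Add(288, 1594), 2) = Pow(1882, 2) = 3541924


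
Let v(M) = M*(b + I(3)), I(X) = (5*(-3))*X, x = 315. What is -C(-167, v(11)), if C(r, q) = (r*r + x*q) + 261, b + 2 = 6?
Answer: 113915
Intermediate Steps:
b = 4 (b = -2 + 6 = 4)
I(X) = -15*X
v(M) = -41*M (v(M) = M*(4 - 15*3) = M*(4 - 45) = M*(-41) = -41*M)
C(r, q) = 261 + r² + 315*q (C(r, q) = (r*r + 315*q) + 261 = (r² + 315*q) + 261 = 261 + r² + 315*q)
-C(-167, v(11)) = -(261 + (-167)² + 315*(-41*11)) = -(261 + 27889 + 315*(-451)) = -(261 + 27889 - 142065) = -1*(-113915) = 113915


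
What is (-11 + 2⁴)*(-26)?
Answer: -130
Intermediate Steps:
(-11 + 2⁴)*(-26) = (-11 + 16)*(-26) = 5*(-26) = -130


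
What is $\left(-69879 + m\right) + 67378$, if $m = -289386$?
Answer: $-291887$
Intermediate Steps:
$\left(-69879 + m\right) + 67378 = \left(-69879 - 289386\right) + 67378 = -359265 + 67378 = -291887$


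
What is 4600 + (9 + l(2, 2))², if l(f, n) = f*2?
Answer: 4769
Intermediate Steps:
l(f, n) = 2*f
4600 + (9 + l(2, 2))² = 4600 + (9 + 2*2)² = 4600 + (9 + 4)² = 4600 + 13² = 4600 + 169 = 4769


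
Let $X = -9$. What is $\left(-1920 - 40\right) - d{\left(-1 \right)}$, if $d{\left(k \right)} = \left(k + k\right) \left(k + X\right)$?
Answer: $-1980$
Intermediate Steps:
$d{\left(k \right)} = 2 k \left(-9 + k\right)$ ($d{\left(k \right)} = \left(k + k\right) \left(k - 9\right) = 2 k \left(-9 + k\right)$)
$\left(-1920 - 40\right) - d{\left(-1 \right)} = \left(-1920 - 40\right) - 2 \left(-1\right) \left(-9 - 1\right) = -1960 - 2 \left(-1\right) \left(-10\right) = -1960 - 20 = -1980$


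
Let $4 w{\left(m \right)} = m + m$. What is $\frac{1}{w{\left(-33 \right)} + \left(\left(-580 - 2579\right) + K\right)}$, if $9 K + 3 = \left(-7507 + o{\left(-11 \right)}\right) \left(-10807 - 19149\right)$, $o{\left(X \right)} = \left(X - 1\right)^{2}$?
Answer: $\frac{18}{441074891} \approx 4.0809 \cdot 10^{-8}$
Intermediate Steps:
$o{\left(X \right)} = \left(-1 + X\right)^{2}$
$K = \frac{220566025}{9}$ ($K = - \frac{1}{3} + \frac{\left(-7507 + \left(-1 - 11\right)^{2}\right) \left(-10807 - 19149\right)}{9} = - \frac{1}{3} + \frac{\left(-7507 + \left(-12\right)^{2}\right) \left(-29956\right)}{9} = - \frac{1}{3} + \frac{\left(-7507 + 144\right) \left(-29956\right)}{9} = - \frac{1}{3} + \frac{\left(-7363\right) \left(-29956\right)}{9} = - \frac{1}{3} + \frac{1}{9} \cdot 220566028 = - \frac{1}{3} + \frac{220566028}{9} = \frac{220566025}{9} \approx 2.4507 \cdot 10^{7}$)
$w{\left(m \right)} = \frac{m}{2}$ ($w{\left(m \right)} = \frac{m + m}{4} = \frac{2 m}{4} = \frac{m}{2}$)
$\frac{1}{w{\left(-33 \right)} + \left(\left(-580 - 2579\right) + K\right)} = \frac{1}{\frac{1}{2} \left(-33\right) + \left(\left(-580 - 2579\right) + \frac{220566025}{9}\right)} = \frac{1}{- \frac{33}{2} + \left(\left(-580 - 2579\right) + \frac{220566025}{9}\right)} = \frac{1}{- \frac{33}{2} + \left(-3159 + \frac{220566025}{9}\right)} = \frac{1}{- \frac{33}{2} + \frac{220537594}{9}} = \frac{1}{\frac{441074891}{18}} = \frac{18}{441074891}$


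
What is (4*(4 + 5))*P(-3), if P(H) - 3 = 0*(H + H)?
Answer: 108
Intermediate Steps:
P(H) = 3 (P(H) = 3 + 0*(H + H) = 3 + 0*(2*H) = 3 + 0 = 3)
(4*(4 + 5))*P(-3) = (4*(4 + 5))*3 = (4*9)*3 = 36*3 = 108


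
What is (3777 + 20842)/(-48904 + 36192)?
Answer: -3517/1816 ≈ -1.9367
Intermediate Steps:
(3777 + 20842)/(-48904 + 36192) = 24619/(-12712) = 24619*(-1/12712) = -3517/1816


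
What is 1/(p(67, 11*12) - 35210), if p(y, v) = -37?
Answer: -1/35247 ≈ -2.8371e-5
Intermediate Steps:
1/(p(67, 11*12) - 35210) = 1/(-37 - 35210) = 1/(-35247) = -1/35247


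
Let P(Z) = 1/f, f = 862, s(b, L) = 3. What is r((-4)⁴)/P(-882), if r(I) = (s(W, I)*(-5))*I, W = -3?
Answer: -3310080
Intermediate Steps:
r(I) = -15*I (r(I) = (3*(-5))*I = -15*I)
P(Z) = 1/862
r((-4)⁴)/P(-882) = (-15*(-4)⁴)/(1/862) = -15*256*862 = -3840*862 = -3310080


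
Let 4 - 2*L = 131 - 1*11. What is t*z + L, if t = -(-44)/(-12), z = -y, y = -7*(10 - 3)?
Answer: -713/3 ≈ -237.67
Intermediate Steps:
y = -49 (y = -7*7 = -49)
L = -58 (L = 2 - (131 - 1*11)/2 = 2 - (131 - 11)/2 = 2 - 1/2*120 = 2 - 60 = -58)
z = 49 (z = -1*(-49) = 49)
t = -11/3 (t = -(-44)*(-1)/12 = -1*11/3 = -11/3 ≈ -3.6667)
t*z + L = -11/3*49 - 58 = -539/3 - 58 = -713/3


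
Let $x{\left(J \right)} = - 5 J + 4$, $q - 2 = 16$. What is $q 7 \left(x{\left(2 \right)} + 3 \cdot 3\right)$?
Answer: $378$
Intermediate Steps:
$q = 18$ ($q = 2 + 16 = 18$)
$x{\left(J \right)} = 4 - 5 J$
$q 7 \left(x{\left(2 \right)} + 3 \cdot 3\right) = 18 \cdot 7 \left(\left(4 - 10\right) + 3 \cdot 3\right) = 126 \left(\left(4 - 10\right) + 9\right) = 126 \left(-6 + 9\right) = 126 \cdot 3 = 378$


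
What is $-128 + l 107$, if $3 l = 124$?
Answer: $\frac{12884}{3} \approx 4294.7$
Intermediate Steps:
$l = \frac{124}{3}$ ($l = \frac{1}{3} \cdot 124 = \frac{124}{3} \approx 41.333$)
$-128 + l 107 = -128 + \frac{124}{3} \cdot 107 = -128 + \frac{13268}{3} = \frac{12884}{3}$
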